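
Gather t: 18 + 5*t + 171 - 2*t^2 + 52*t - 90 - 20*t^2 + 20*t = -22*t^2 + 77*t + 99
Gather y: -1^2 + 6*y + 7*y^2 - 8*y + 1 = 7*y^2 - 2*y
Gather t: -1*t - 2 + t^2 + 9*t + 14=t^2 + 8*t + 12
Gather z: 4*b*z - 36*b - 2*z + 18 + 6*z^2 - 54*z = -36*b + 6*z^2 + z*(4*b - 56) + 18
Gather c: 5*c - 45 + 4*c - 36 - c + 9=8*c - 72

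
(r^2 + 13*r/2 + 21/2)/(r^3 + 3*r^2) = (r + 7/2)/r^2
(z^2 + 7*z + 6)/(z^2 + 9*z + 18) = (z + 1)/(z + 3)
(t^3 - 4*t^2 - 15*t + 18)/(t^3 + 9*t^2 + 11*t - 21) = (t - 6)/(t + 7)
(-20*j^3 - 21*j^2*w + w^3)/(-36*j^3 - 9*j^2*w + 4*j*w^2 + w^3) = (-5*j^2 - 4*j*w + w^2)/(-9*j^2 + w^2)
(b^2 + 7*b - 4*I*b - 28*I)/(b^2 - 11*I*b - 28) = (b + 7)/(b - 7*I)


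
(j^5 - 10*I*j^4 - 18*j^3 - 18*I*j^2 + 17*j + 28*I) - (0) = j^5 - 10*I*j^4 - 18*j^3 - 18*I*j^2 + 17*j + 28*I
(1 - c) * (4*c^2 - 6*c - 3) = -4*c^3 + 10*c^2 - 3*c - 3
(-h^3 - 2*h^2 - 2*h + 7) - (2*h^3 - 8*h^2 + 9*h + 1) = -3*h^3 + 6*h^2 - 11*h + 6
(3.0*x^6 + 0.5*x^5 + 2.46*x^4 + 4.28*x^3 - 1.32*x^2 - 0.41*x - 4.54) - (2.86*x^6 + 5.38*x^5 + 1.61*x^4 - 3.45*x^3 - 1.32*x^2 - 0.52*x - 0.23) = 0.14*x^6 - 4.88*x^5 + 0.85*x^4 + 7.73*x^3 + 0.11*x - 4.31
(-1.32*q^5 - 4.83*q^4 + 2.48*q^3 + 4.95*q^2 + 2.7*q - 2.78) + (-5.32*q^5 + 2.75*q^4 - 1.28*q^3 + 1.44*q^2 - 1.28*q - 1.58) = -6.64*q^5 - 2.08*q^4 + 1.2*q^3 + 6.39*q^2 + 1.42*q - 4.36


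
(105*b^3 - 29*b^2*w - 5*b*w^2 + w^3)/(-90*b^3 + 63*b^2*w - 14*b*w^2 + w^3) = (-35*b^2 - 2*b*w + w^2)/(30*b^2 - 11*b*w + w^2)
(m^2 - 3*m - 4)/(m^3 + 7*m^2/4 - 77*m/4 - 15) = 4*(m + 1)/(4*m^2 + 23*m + 15)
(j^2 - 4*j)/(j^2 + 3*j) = (j - 4)/(j + 3)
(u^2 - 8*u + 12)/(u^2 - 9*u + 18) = (u - 2)/(u - 3)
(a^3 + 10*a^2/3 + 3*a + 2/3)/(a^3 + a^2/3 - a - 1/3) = (a + 2)/(a - 1)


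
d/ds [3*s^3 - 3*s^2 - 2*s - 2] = 9*s^2 - 6*s - 2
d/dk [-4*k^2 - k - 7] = -8*k - 1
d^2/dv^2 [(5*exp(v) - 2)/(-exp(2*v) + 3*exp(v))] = (-5*exp(3*v) - 7*exp(2*v) - 18*exp(v) + 18)*exp(-v)/(exp(3*v) - 9*exp(2*v) + 27*exp(v) - 27)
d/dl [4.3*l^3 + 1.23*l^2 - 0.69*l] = 12.9*l^2 + 2.46*l - 0.69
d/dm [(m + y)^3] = 3*(m + y)^2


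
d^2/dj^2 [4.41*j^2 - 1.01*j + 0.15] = 8.82000000000000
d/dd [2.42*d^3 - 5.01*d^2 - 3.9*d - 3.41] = 7.26*d^2 - 10.02*d - 3.9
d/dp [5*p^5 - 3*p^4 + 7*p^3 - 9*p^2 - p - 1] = 25*p^4 - 12*p^3 + 21*p^2 - 18*p - 1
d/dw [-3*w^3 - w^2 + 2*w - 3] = -9*w^2 - 2*w + 2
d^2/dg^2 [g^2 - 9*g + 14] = 2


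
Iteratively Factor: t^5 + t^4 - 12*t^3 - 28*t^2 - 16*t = (t + 2)*(t^4 - t^3 - 10*t^2 - 8*t) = (t + 1)*(t + 2)*(t^3 - 2*t^2 - 8*t) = (t - 4)*(t + 1)*(t + 2)*(t^2 + 2*t) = t*(t - 4)*(t + 1)*(t + 2)*(t + 2)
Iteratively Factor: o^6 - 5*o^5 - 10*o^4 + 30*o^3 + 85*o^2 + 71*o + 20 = (o - 4)*(o^5 - o^4 - 14*o^3 - 26*o^2 - 19*o - 5) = (o - 4)*(o + 1)*(o^4 - 2*o^3 - 12*o^2 - 14*o - 5) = (o - 4)*(o + 1)^2*(o^3 - 3*o^2 - 9*o - 5) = (o - 4)*(o + 1)^3*(o^2 - 4*o - 5) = (o - 4)*(o + 1)^4*(o - 5)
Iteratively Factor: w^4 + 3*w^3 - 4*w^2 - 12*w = (w + 2)*(w^3 + w^2 - 6*w) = w*(w + 2)*(w^2 + w - 6) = w*(w + 2)*(w + 3)*(w - 2)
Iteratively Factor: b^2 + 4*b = (b)*(b + 4)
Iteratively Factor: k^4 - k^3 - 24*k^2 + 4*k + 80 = (k - 2)*(k^3 + k^2 - 22*k - 40) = (k - 2)*(k + 2)*(k^2 - k - 20) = (k - 5)*(k - 2)*(k + 2)*(k + 4)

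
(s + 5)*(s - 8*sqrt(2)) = s^2 - 8*sqrt(2)*s + 5*s - 40*sqrt(2)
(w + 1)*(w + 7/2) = w^2 + 9*w/2 + 7/2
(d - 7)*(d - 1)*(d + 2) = d^3 - 6*d^2 - 9*d + 14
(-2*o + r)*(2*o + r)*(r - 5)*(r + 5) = -4*o^2*r^2 + 100*o^2 + r^4 - 25*r^2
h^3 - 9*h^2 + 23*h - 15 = (h - 5)*(h - 3)*(h - 1)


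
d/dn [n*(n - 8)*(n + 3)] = 3*n^2 - 10*n - 24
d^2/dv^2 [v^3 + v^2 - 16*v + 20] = 6*v + 2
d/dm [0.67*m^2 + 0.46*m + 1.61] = 1.34*m + 0.46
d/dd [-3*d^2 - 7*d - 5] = -6*d - 7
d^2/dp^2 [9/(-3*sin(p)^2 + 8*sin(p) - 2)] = 18*(18*sin(p)^4 - 36*sin(p)^3 - 7*sin(p)^2 + 80*sin(p) - 58)/(3*sin(p)^2 - 8*sin(p) + 2)^3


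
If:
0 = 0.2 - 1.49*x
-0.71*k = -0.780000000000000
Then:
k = 1.10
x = 0.13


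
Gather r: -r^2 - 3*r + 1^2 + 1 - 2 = -r^2 - 3*r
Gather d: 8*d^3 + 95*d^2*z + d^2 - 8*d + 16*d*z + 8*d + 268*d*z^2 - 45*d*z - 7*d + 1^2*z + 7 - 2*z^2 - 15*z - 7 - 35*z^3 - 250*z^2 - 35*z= 8*d^3 + d^2*(95*z + 1) + d*(268*z^2 - 29*z - 7) - 35*z^3 - 252*z^2 - 49*z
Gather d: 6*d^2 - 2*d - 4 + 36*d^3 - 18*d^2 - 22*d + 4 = 36*d^3 - 12*d^2 - 24*d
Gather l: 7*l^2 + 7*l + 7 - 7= 7*l^2 + 7*l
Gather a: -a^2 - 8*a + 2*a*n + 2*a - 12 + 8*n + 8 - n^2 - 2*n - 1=-a^2 + a*(2*n - 6) - n^2 + 6*n - 5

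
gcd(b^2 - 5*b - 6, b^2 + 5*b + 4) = b + 1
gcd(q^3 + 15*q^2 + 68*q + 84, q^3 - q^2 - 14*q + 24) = 1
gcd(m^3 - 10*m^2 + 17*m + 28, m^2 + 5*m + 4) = m + 1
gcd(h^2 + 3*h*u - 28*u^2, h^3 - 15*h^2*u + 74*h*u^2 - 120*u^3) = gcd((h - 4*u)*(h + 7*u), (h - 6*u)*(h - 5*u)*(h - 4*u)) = -h + 4*u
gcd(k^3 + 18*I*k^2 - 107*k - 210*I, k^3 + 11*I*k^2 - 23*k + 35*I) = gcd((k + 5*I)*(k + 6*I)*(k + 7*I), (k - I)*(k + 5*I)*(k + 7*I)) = k^2 + 12*I*k - 35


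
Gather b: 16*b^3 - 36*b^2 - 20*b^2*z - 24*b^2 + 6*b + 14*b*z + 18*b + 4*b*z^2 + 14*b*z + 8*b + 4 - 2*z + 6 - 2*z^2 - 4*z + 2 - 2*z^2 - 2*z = 16*b^3 + b^2*(-20*z - 60) + b*(4*z^2 + 28*z + 32) - 4*z^2 - 8*z + 12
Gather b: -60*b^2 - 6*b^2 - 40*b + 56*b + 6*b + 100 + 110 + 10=-66*b^2 + 22*b + 220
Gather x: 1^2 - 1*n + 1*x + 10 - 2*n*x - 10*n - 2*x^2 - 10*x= -11*n - 2*x^2 + x*(-2*n - 9) + 11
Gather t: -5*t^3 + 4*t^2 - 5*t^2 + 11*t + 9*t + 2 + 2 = -5*t^3 - t^2 + 20*t + 4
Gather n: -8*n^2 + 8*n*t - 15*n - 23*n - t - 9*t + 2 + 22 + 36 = -8*n^2 + n*(8*t - 38) - 10*t + 60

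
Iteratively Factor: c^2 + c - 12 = (c - 3)*(c + 4)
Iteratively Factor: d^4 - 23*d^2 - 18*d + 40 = (d + 2)*(d^3 - 2*d^2 - 19*d + 20) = (d - 1)*(d + 2)*(d^2 - d - 20) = (d - 1)*(d + 2)*(d + 4)*(d - 5)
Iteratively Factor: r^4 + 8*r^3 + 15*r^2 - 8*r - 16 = (r - 1)*(r^3 + 9*r^2 + 24*r + 16) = (r - 1)*(r + 1)*(r^2 + 8*r + 16) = (r - 1)*(r + 1)*(r + 4)*(r + 4)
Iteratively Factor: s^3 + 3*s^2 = (s)*(s^2 + 3*s) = s*(s + 3)*(s)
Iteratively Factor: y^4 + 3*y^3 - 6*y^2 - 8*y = (y + 1)*(y^3 + 2*y^2 - 8*y) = (y + 1)*(y + 4)*(y^2 - 2*y) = (y - 2)*(y + 1)*(y + 4)*(y)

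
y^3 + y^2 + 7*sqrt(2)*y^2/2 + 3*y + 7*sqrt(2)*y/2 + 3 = (y + 1)*(y + sqrt(2)/2)*(y + 3*sqrt(2))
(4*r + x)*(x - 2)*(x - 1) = 4*r*x^2 - 12*r*x + 8*r + x^3 - 3*x^2 + 2*x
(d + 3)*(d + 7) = d^2 + 10*d + 21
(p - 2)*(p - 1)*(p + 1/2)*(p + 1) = p^4 - 3*p^3/2 - 2*p^2 + 3*p/2 + 1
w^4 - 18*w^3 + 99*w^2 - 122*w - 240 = (w - 8)*(w - 6)*(w - 5)*(w + 1)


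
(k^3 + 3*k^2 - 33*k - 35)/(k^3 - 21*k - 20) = (k + 7)/(k + 4)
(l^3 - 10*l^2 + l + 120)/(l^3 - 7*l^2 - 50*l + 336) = (l^2 - 2*l - 15)/(l^2 + l - 42)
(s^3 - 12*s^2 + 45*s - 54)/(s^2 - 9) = (s^2 - 9*s + 18)/(s + 3)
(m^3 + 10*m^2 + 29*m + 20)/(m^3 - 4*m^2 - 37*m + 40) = (m^2 + 5*m + 4)/(m^2 - 9*m + 8)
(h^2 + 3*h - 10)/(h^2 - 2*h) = (h + 5)/h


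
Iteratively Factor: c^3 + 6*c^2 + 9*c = (c + 3)*(c^2 + 3*c) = (c + 3)^2*(c)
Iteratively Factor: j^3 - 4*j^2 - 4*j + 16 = (j - 2)*(j^2 - 2*j - 8) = (j - 2)*(j + 2)*(j - 4)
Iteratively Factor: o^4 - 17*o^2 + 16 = (o - 1)*(o^3 + o^2 - 16*o - 16) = (o - 1)*(o + 4)*(o^2 - 3*o - 4) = (o - 4)*(o - 1)*(o + 4)*(o + 1)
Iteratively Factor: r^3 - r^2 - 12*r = (r)*(r^2 - r - 12) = r*(r + 3)*(r - 4)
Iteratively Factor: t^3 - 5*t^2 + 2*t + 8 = (t + 1)*(t^2 - 6*t + 8) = (t - 2)*(t + 1)*(t - 4)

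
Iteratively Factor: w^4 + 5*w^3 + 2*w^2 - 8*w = (w - 1)*(w^3 + 6*w^2 + 8*w) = (w - 1)*(w + 4)*(w^2 + 2*w) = w*(w - 1)*(w + 4)*(w + 2)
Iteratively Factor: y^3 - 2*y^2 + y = (y - 1)*(y^2 - y) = (y - 1)^2*(y)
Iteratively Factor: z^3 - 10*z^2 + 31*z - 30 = (z - 3)*(z^2 - 7*z + 10) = (z - 3)*(z - 2)*(z - 5)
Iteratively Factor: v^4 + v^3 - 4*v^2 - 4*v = (v - 2)*(v^3 + 3*v^2 + 2*v) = v*(v - 2)*(v^2 + 3*v + 2) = v*(v - 2)*(v + 2)*(v + 1)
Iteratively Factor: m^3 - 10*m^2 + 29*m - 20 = (m - 5)*(m^2 - 5*m + 4) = (m - 5)*(m - 4)*(m - 1)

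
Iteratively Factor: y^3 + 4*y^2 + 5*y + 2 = (y + 1)*(y^2 + 3*y + 2) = (y + 1)*(y + 2)*(y + 1)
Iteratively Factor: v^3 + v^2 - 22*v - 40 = (v + 2)*(v^2 - v - 20) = (v - 5)*(v + 2)*(v + 4)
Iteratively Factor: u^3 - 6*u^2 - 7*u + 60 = (u - 4)*(u^2 - 2*u - 15) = (u - 4)*(u + 3)*(u - 5)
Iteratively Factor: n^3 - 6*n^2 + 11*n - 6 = (n - 3)*(n^2 - 3*n + 2) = (n - 3)*(n - 2)*(n - 1)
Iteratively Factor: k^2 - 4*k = (k - 4)*(k)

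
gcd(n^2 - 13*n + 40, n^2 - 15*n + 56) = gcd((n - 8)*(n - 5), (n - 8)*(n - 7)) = n - 8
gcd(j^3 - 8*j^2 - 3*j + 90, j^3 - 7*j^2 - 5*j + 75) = j^2 - 2*j - 15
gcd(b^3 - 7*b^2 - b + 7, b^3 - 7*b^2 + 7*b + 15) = b + 1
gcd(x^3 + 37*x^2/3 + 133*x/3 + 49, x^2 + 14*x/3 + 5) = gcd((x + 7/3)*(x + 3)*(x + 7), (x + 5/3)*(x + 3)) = x + 3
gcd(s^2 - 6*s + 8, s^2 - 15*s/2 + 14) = s - 4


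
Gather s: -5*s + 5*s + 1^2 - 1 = 0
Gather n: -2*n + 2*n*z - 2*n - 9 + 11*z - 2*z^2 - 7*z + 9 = n*(2*z - 4) - 2*z^2 + 4*z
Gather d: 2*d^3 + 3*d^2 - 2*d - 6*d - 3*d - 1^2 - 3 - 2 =2*d^3 + 3*d^2 - 11*d - 6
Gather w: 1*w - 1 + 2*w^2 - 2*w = 2*w^2 - w - 1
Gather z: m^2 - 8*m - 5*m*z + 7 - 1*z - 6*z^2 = m^2 - 8*m - 6*z^2 + z*(-5*m - 1) + 7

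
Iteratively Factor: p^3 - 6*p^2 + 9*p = (p - 3)*(p^2 - 3*p) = p*(p - 3)*(p - 3)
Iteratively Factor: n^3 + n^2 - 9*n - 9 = (n + 1)*(n^2 - 9) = (n - 3)*(n + 1)*(n + 3)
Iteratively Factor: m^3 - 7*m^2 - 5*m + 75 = (m + 3)*(m^2 - 10*m + 25) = (m - 5)*(m + 3)*(m - 5)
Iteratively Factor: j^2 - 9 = (j - 3)*(j + 3)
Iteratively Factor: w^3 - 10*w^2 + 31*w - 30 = (w - 5)*(w^2 - 5*w + 6) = (w - 5)*(w - 3)*(w - 2)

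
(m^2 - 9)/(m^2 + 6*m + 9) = (m - 3)/(m + 3)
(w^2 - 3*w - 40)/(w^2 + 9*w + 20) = (w - 8)/(w + 4)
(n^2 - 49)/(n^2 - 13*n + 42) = (n + 7)/(n - 6)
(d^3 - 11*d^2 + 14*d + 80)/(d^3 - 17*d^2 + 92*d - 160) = (d + 2)/(d - 4)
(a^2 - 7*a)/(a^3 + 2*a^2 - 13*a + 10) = a*(a - 7)/(a^3 + 2*a^2 - 13*a + 10)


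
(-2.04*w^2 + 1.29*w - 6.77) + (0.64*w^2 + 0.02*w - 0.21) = -1.4*w^2 + 1.31*w - 6.98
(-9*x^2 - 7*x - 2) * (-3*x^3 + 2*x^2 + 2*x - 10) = 27*x^5 + 3*x^4 - 26*x^3 + 72*x^2 + 66*x + 20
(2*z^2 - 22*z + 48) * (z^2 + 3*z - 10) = 2*z^4 - 16*z^3 - 38*z^2 + 364*z - 480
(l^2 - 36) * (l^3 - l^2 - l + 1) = l^5 - l^4 - 37*l^3 + 37*l^2 + 36*l - 36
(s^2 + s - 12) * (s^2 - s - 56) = s^4 - 69*s^2 - 44*s + 672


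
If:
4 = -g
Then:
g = -4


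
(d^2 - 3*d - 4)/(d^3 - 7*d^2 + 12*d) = (d + 1)/(d*(d - 3))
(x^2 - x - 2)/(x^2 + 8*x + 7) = (x - 2)/(x + 7)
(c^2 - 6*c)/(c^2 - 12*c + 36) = c/(c - 6)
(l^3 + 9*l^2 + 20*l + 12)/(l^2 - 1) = (l^2 + 8*l + 12)/(l - 1)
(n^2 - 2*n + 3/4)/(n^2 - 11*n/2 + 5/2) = (n - 3/2)/(n - 5)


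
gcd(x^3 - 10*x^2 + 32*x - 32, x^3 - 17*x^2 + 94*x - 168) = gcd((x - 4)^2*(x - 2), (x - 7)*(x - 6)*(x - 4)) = x - 4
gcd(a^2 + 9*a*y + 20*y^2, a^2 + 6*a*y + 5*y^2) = a + 5*y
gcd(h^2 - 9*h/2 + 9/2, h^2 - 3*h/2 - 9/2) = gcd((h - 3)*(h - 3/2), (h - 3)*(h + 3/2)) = h - 3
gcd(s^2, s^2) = s^2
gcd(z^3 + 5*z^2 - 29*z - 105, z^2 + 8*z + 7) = z + 7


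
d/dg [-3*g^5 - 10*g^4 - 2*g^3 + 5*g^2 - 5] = g*(-15*g^3 - 40*g^2 - 6*g + 10)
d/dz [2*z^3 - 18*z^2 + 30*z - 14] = 6*z^2 - 36*z + 30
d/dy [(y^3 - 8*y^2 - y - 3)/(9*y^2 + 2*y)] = (9*y^4 + 4*y^3 - 7*y^2 + 54*y + 6)/(y^2*(81*y^2 + 36*y + 4))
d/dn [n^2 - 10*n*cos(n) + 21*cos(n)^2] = 10*n*sin(n) + 2*n - 21*sin(2*n) - 10*cos(n)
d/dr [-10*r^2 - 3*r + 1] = -20*r - 3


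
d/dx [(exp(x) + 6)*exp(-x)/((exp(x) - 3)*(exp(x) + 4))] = (-2*exp(3*x) - 19*exp(2*x) - 12*exp(x) + 72)*exp(-x)/(exp(4*x) + 2*exp(3*x) - 23*exp(2*x) - 24*exp(x) + 144)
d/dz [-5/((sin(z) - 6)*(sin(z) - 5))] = 5*(2*sin(z) - 11)*cos(z)/((sin(z) - 6)^2*(sin(z) - 5)^2)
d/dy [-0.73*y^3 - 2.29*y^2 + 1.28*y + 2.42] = -2.19*y^2 - 4.58*y + 1.28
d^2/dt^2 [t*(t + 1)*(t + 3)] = 6*t + 8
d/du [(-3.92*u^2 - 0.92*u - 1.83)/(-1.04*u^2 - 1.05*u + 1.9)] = (3.1592*u^2 - 18.7024*u - 3.6695)/(1.0816*u^4 + 2.184*u^3 - 2.8495*u^2 - 3.99*u + 3.61)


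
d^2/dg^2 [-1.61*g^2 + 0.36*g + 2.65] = -3.22000000000000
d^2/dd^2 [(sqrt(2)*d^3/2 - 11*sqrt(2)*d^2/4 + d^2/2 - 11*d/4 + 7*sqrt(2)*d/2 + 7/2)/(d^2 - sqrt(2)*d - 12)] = (-33*d^3 + 44*sqrt(2)*d^3 - 396*sqrt(2)*d^2 + 258*d^2 - 396*d + 1326*sqrt(2)*d - 1452*sqrt(2) + 148)/(2*(d^6 - 3*sqrt(2)*d^5 - 30*d^4 + 70*sqrt(2)*d^3 + 360*d^2 - 432*sqrt(2)*d - 1728))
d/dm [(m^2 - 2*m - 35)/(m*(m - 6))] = 2*(-2*m^2 + 35*m - 105)/(m^2*(m^2 - 12*m + 36))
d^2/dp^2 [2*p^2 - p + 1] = 4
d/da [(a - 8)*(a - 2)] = 2*a - 10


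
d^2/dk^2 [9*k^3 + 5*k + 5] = 54*k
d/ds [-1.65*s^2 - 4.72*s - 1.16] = -3.3*s - 4.72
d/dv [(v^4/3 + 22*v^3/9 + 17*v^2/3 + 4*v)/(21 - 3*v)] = (-9*v^4 + 40*v^3 + 411*v^2 + 714*v + 252)/(27*(v^2 - 14*v + 49))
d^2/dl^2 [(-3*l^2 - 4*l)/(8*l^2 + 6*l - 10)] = (-28*l^3 - 180*l^2 - 240*l - 135)/(64*l^6 + 144*l^5 - 132*l^4 - 333*l^3 + 165*l^2 + 225*l - 125)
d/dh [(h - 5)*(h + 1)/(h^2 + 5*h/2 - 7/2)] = 2*(13*h^2 + 6*h + 53)/(4*h^4 + 20*h^3 - 3*h^2 - 70*h + 49)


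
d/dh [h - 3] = 1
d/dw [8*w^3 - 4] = 24*w^2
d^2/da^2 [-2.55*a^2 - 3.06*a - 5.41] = -5.10000000000000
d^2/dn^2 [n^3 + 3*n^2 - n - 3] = 6*n + 6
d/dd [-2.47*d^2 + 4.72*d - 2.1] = 4.72 - 4.94*d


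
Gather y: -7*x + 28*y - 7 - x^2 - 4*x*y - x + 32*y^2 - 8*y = -x^2 - 8*x + 32*y^2 + y*(20 - 4*x) - 7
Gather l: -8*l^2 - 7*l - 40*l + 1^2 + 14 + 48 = -8*l^2 - 47*l + 63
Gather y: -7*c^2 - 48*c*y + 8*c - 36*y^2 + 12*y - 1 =-7*c^2 + 8*c - 36*y^2 + y*(12 - 48*c) - 1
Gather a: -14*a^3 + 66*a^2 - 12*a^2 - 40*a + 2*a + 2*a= -14*a^3 + 54*a^2 - 36*a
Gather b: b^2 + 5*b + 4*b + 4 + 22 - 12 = b^2 + 9*b + 14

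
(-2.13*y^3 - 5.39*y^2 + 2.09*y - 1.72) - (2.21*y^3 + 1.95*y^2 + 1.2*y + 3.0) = -4.34*y^3 - 7.34*y^2 + 0.89*y - 4.72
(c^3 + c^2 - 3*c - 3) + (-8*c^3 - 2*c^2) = -7*c^3 - c^2 - 3*c - 3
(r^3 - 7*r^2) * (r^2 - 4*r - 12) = r^5 - 11*r^4 + 16*r^3 + 84*r^2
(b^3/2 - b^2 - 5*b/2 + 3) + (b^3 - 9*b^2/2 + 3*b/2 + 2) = 3*b^3/2 - 11*b^2/2 - b + 5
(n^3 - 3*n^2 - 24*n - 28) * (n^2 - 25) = n^5 - 3*n^4 - 49*n^3 + 47*n^2 + 600*n + 700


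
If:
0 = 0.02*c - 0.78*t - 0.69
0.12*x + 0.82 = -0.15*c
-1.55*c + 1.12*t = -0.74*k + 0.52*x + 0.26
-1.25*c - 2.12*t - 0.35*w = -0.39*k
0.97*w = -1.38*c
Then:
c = 1.91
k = -0.87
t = -0.84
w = -2.71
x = -9.22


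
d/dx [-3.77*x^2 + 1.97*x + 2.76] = 1.97 - 7.54*x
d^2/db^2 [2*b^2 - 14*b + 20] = 4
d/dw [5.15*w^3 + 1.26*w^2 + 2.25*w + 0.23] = 15.45*w^2 + 2.52*w + 2.25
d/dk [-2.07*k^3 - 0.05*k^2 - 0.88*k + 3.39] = -6.21*k^2 - 0.1*k - 0.88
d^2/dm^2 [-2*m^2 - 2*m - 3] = -4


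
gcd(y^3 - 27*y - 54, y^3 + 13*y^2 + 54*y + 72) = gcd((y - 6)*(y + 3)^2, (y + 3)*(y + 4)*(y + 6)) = y + 3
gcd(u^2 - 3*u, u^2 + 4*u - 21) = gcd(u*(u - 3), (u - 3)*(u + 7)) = u - 3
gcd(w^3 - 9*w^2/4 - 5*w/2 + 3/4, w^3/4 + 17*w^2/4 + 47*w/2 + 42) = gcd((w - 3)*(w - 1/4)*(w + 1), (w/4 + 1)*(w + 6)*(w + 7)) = 1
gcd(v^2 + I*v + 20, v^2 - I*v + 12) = v - 4*I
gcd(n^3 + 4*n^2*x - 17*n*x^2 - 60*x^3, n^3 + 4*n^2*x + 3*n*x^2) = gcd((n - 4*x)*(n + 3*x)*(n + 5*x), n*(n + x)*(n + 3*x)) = n + 3*x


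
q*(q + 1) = q^2 + q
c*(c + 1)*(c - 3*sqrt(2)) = c^3 - 3*sqrt(2)*c^2 + c^2 - 3*sqrt(2)*c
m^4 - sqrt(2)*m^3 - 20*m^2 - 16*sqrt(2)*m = m*(m - 4*sqrt(2))*(m + sqrt(2))*(m + 2*sqrt(2))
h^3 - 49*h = h*(h - 7)*(h + 7)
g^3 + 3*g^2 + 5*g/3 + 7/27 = (g + 1/3)^2*(g + 7/3)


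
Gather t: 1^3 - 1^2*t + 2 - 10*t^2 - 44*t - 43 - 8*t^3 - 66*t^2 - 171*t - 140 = -8*t^3 - 76*t^2 - 216*t - 180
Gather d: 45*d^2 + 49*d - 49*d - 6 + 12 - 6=45*d^2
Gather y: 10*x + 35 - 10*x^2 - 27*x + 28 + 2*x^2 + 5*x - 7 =-8*x^2 - 12*x + 56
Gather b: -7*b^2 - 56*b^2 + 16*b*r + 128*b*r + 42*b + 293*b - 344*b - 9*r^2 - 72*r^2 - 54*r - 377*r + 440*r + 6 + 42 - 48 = -63*b^2 + b*(144*r - 9) - 81*r^2 + 9*r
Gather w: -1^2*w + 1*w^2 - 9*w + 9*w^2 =10*w^2 - 10*w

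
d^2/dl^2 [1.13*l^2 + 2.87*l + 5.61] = 2.26000000000000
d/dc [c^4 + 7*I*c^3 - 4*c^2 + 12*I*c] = 4*c^3 + 21*I*c^2 - 8*c + 12*I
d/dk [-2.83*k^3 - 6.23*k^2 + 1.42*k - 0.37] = -8.49*k^2 - 12.46*k + 1.42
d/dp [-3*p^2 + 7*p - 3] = 7 - 6*p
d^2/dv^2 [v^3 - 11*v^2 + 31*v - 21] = 6*v - 22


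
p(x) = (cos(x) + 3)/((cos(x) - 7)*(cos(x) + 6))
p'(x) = (cos(x) + 3)*sin(x)/((cos(x) - 7)*(cos(x) + 6)^2) - sin(x)/((cos(x) - 7)*(cos(x) + 6)) + (cos(x) + 3)*sin(x)/((cos(x) - 7)^2*(cos(x) + 6))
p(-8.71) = -0.06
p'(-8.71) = -0.01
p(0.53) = -0.09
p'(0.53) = 0.01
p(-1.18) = -0.08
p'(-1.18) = -0.02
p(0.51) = -0.09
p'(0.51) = 0.01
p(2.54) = -0.05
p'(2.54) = 0.01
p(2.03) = -0.06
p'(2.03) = 0.02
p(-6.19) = -0.10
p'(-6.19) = 0.00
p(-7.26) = -0.08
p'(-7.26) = -0.02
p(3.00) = -0.05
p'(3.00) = 0.00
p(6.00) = -0.09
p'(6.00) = -0.00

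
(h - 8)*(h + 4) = h^2 - 4*h - 32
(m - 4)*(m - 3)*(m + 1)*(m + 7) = m^4 + m^3 - 37*m^2 + 47*m + 84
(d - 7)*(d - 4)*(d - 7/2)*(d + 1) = d^4 - 27*d^3/2 + 52*d^2 - 63*d/2 - 98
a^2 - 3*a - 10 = (a - 5)*(a + 2)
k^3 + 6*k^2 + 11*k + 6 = (k + 1)*(k + 2)*(k + 3)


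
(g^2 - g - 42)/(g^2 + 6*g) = (g - 7)/g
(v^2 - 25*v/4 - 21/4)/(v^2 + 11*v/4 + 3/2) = (v - 7)/(v + 2)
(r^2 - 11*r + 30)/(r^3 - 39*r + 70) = (r - 6)/(r^2 + 5*r - 14)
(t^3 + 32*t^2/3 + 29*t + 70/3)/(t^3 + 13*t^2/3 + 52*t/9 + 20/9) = 3*(t + 7)/(3*t + 2)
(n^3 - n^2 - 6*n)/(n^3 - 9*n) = (n + 2)/(n + 3)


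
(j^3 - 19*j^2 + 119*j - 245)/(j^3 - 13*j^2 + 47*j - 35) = (j - 7)/(j - 1)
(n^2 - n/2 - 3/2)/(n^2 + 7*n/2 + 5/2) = (2*n - 3)/(2*n + 5)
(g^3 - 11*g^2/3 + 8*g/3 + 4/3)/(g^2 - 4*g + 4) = g + 1/3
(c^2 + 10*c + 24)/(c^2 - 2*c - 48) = (c + 4)/(c - 8)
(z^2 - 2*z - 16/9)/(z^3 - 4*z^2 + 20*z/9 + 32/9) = 1/(z - 2)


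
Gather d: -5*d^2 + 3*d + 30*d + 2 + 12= -5*d^2 + 33*d + 14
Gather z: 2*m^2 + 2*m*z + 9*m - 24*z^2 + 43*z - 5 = 2*m^2 + 9*m - 24*z^2 + z*(2*m + 43) - 5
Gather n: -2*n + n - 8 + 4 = -n - 4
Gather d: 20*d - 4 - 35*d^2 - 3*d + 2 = -35*d^2 + 17*d - 2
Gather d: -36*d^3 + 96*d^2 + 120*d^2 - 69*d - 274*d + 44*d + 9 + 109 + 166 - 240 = -36*d^3 + 216*d^2 - 299*d + 44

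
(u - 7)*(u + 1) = u^2 - 6*u - 7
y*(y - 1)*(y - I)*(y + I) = y^4 - y^3 + y^2 - y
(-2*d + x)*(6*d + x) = -12*d^2 + 4*d*x + x^2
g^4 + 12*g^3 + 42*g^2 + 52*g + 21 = (g + 1)^2*(g + 3)*(g + 7)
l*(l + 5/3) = l^2 + 5*l/3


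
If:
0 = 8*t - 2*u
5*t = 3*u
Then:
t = 0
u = 0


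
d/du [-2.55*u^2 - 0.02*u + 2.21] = -5.1*u - 0.02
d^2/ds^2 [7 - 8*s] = 0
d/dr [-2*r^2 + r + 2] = 1 - 4*r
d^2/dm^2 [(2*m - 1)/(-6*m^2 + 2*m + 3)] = 4*(2*(2*m - 1)*(6*m - 1)^2 + (18*m - 5)*(-6*m^2 + 2*m + 3))/(-6*m^2 + 2*m + 3)^3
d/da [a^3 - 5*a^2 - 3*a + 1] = 3*a^2 - 10*a - 3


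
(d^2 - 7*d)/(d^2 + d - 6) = d*(d - 7)/(d^2 + d - 6)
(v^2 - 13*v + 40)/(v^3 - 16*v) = (v^2 - 13*v + 40)/(v*(v^2 - 16))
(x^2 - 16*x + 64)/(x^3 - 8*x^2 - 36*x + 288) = (x - 8)/(x^2 - 36)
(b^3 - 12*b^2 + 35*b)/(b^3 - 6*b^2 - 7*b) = (b - 5)/(b + 1)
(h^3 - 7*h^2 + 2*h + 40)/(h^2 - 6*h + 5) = (h^2 - 2*h - 8)/(h - 1)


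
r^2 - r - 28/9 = (r - 7/3)*(r + 4/3)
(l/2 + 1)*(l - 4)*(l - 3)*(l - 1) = l^4/2 - 3*l^3 + 3*l^2/2 + 13*l - 12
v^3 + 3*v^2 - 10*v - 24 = (v - 3)*(v + 2)*(v + 4)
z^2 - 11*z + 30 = (z - 6)*(z - 5)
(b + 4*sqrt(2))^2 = b^2 + 8*sqrt(2)*b + 32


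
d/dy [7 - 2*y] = -2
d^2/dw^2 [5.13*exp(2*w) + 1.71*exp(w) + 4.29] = (20.52*exp(w) + 1.71)*exp(w)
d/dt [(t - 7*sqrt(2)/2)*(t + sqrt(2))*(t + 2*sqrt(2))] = 3*t^2 - sqrt(2)*t - 17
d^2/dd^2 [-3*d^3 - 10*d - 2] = -18*d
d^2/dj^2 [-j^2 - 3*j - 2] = -2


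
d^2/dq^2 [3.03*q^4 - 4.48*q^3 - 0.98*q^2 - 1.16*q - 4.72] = 36.36*q^2 - 26.88*q - 1.96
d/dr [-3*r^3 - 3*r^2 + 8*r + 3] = -9*r^2 - 6*r + 8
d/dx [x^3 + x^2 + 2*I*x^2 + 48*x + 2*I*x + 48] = 3*x^2 + x*(2 + 4*I) + 48 + 2*I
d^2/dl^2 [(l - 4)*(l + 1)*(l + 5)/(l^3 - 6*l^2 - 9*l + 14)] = 4*(4*l^6 - 15*l^5 + 96*l^4 - 17*l^3 + 51*l^2 - 3300*l - 2651)/(l^9 - 18*l^8 + 81*l^7 + 150*l^6 - 1233*l^5 - 702*l^4 + 4395*l^3 - 126*l^2 - 5292*l + 2744)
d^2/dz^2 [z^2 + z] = 2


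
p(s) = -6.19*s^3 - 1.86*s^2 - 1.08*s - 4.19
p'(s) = -18.57*s^2 - 3.72*s - 1.08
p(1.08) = -15.32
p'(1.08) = -26.76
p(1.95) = -59.27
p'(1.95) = -78.95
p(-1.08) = 2.60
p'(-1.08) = -18.72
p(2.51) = -116.50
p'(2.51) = -127.41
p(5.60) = -1155.63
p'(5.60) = -604.27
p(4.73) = -705.96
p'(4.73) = -434.14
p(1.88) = -53.92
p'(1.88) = -73.71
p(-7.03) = 2062.06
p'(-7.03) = -892.67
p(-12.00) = 10437.25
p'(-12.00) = -2630.52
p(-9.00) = 4367.38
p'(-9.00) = -1471.77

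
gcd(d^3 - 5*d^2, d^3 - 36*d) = d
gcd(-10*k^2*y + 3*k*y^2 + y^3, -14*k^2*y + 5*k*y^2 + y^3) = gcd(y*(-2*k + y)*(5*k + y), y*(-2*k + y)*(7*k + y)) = -2*k*y + y^2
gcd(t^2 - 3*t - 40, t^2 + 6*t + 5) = t + 5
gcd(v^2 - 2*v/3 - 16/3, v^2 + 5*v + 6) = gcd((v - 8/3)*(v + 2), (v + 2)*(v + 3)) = v + 2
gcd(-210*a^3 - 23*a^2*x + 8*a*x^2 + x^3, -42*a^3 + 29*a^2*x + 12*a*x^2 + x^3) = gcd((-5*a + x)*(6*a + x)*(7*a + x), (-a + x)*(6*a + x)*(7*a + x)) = 42*a^2 + 13*a*x + x^2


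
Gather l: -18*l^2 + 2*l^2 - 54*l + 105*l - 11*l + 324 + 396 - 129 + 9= -16*l^2 + 40*l + 600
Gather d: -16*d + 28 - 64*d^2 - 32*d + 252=-64*d^2 - 48*d + 280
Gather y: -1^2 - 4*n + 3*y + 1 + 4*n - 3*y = 0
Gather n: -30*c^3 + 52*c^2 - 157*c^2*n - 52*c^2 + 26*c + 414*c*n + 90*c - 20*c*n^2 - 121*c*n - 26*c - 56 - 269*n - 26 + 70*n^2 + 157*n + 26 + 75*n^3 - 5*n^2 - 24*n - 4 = -30*c^3 + 90*c + 75*n^3 + n^2*(65 - 20*c) + n*(-157*c^2 + 293*c - 136) - 60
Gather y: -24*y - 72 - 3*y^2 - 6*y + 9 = -3*y^2 - 30*y - 63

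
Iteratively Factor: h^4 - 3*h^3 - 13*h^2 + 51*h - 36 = (h + 4)*(h^3 - 7*h^2 + 15*h - 9) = (h - 3)*(h + 4)*(h^2 - 4*h + 3) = (h - 3)^2*(h + 4)*(h - 1)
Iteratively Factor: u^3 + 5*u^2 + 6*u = (u + 2)*(u^2 + 3*u) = u*(u + 2)*(u + 3)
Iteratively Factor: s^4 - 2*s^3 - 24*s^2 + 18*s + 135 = (s + 3)*(s^3 - 5*s^2 - 9*s + 45) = (s - 3)*(s + 3)*(s^2 - 2*s - 15) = (s - 3)*(s + 3)^2*(s - 5)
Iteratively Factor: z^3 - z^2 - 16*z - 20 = (z + 2)*(z^2 - 3*z - 10) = (z - 5)*(z + 2)*(z + 2)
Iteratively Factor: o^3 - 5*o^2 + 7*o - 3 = (o - 1)*(o^2 - 4*o + 3) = (o - 1)^2*(o - 3)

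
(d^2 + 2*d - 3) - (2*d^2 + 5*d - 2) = -d^2 - 3*d - 1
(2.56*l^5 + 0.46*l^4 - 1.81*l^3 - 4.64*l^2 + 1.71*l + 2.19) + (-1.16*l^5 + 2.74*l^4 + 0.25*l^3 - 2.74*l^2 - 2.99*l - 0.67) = 1.4*l^5 + 3.2*l^4 - 1.56*l^3 - 7.38*l^2 - 1.28*l + 1.52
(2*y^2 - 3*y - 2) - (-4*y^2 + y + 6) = 6*y^2 - 4*y - 8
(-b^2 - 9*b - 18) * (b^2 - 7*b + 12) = -b^4 - 2*b^3 + 33*b^2 + 18*b - 216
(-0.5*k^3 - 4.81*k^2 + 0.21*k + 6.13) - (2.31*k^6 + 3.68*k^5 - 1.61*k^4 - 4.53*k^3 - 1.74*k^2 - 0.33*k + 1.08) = -2.31*k^6 - 3.68*k^5 + 1.61*k^4 + 4.03*k^3 - 3.07*k^2 + 0.54*k + 5.05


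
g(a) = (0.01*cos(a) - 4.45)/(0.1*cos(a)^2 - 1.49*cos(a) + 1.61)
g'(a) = (0.2*sin(a)*cos(a) - 1.49*sin(a))*(0.01*cos(a) - 4.45)/(0.1*cos(a)^2 - 1.49*cos(a) + 1.61)^2 - 0.01*sin(a)/(0.1*cos(a)^2 - 1.49*cos(a) + 1.61) = (0.001*cos(a)^2 - 0.89*cos(a) + 6.6144)*sin(a)/(0.01*cos(a)^4 - 0.298*cos(a)^3 + 2.5421*cos(a)^2 - 4.7978*cos(a) + 2.5921)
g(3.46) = -1.43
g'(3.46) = -0.24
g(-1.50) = -2.96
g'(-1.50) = -2.88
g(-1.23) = -3.96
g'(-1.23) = -4.72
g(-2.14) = -1.82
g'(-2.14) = -1.00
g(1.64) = -2.60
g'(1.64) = 2.27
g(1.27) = -3.78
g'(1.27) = 4.38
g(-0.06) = -19.97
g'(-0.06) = -6.95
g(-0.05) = -20.04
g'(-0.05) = -5.83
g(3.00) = -1.40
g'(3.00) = 0.10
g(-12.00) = -10.48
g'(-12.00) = 17.51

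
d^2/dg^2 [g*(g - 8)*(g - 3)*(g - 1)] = 12*g^2 - 72*g + 70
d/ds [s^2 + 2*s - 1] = 2*s + 2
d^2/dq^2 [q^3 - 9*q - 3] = 6*q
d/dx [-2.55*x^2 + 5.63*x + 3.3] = 5.63 - 5.1*x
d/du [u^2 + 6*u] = 2*u + 6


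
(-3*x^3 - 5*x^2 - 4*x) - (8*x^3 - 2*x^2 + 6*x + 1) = -11*x^3 - 3*x^2 - 10*x - 1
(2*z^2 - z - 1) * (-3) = -6*z^2 + 3*z + 3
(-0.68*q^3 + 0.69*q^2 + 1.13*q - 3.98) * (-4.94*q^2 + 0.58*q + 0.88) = 3.3592*q^5 - 3.803*q^4 - 5.7804*q^3 + 20.9238*q^2 - 1.314*q - 3.5024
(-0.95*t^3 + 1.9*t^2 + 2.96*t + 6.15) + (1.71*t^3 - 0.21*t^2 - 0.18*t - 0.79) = 0.76*t^3 + 1.69*t^2 + 2.78*t + 5.36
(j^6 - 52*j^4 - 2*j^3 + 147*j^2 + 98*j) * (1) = j^6 - 52*j^4 - 2*j^3 + 147*j^2 + 98*j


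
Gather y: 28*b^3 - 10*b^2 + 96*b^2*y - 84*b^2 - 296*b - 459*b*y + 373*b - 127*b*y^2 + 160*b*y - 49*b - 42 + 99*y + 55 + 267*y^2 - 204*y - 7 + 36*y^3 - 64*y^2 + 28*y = 28*b^3 - 94*b^2 + 28*b + 36*y^3 + y^2*(203 - 127*b) + y*(96*b^2 - 299*b - 77) + 6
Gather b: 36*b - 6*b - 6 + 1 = 30*b - 5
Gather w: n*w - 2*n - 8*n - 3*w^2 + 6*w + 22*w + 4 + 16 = -10*n - 3*w^2 + w*(n + 28) + 20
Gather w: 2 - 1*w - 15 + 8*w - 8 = 7*w - 21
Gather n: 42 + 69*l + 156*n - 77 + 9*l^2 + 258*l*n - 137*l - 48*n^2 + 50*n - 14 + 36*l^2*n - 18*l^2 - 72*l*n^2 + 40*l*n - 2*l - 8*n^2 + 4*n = -9*l^2 - 70*l + n^2*(-72*l - 56) + n*(36*l^2 + 298*l + 210) - 49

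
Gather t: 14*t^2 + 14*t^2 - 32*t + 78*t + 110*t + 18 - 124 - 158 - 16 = 28*t^2 + 156*t - 280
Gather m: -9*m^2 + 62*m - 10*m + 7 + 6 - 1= -9*m^2 + 52*m + 12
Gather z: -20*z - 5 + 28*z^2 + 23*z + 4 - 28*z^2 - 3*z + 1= 0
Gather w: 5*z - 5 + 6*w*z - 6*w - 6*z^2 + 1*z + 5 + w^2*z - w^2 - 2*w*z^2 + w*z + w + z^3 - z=w^2*(z - 1) + w*(-2*z^2 + 7*z - 5) + z^3 - 6*z^2 + 5*z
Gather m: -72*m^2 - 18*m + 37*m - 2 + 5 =-72*m^2 + 19*m + 3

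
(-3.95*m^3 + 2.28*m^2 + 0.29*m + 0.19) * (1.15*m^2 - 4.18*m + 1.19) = -4.5425*m^5 + 19.133*m^4 - 13.8974*m^3 + 1.7195*m^2 - 0.4491*m + 0.2261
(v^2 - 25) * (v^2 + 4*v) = v^4 + 4*v^3 - 25*v^2 - 100*v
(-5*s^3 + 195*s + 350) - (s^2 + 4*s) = -5*s^3 - s^2 + 191*s + 350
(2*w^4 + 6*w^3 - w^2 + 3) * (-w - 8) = -2*w^5 - 22*w^4 - 47*w^3 + 8*w^2 - 3*w - 24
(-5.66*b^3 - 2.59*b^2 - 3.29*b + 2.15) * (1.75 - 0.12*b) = 0.6792*b^4 - 9.5942*b^3 - 4.1377*b^2 - 6.0155*b + 3.7625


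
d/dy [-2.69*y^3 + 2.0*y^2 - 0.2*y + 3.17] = -8.07*y^2 + 4.0*y - 0.2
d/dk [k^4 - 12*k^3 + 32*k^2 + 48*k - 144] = 4*k^3 - 36*k^2 + 64*k + 48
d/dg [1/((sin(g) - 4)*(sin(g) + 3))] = (-sin(2*g) + cos(g))/((sin(g) - 4)^2*(sin(g) + 3)^2)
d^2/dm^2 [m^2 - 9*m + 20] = 2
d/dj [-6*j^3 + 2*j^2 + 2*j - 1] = -18*j^2 + 4*j + 2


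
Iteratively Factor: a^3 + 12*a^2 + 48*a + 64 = (a + 4)*(a^2 + 8*a + 16) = (a + 4)^2*(a + 4)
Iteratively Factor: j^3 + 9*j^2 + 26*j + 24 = (j + 4)*(j^2 + 5*j + 6) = (j + 3)*(j + 4)*(j + 2)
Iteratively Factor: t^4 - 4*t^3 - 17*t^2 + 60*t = (t)*(t^3 - 4*t^2 - 17*t + 60) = t*(t - 3)*(t^2 - t - 20) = t*(t - 5)*(t - 3)*(t + 4)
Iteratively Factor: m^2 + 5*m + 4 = (m + 1)*(m + 4)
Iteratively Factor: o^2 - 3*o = (o)*(o - 3)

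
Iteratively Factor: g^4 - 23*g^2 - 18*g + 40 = (g - 5)*(g^3 + 5*g^2 + 2*g - 8) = (g - 5)*(g - 1)*(g^2 + 6*g + 8) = (g - 5)*(g - 1)*(g + 4)*(g + 2)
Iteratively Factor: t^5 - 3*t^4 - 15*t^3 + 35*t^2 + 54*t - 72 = (t + 2)*(t^4 - 5*t^3 - 5*t^2 + 45*t - 36) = (t - 1)*(t + 2)*(t^3 - 4*t^2 - 9*t + 36) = (t - 3)*(t - 1)*(t + 2)*(t^2 - t - 12) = (t - 4)*(t - 3)*(t - 1)*(t + 2)*(t + 3)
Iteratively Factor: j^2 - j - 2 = (j + 1)*(j - 2)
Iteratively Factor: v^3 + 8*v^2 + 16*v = (v + 4)*(v^2 + 4*v) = (v + 4)^2*(v)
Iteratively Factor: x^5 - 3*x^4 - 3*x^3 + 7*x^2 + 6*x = (x - 2)*(x^4 - x^3 - 5*x^2 - 3*x) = (x - 2)*(x + 1)*(x^3 - 2*x^2 - 3*x) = (x - 2)*(x + 1)^2*(x^2 - 3*x) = x*(x - 2)*(x + 1)^2*(x - 3)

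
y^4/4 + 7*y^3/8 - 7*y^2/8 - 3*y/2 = y*(y/4 + 1)*(y - 3/2)*(y + 1)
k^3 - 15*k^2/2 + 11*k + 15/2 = (k - 5)*(k - 3)*(k + 1/2)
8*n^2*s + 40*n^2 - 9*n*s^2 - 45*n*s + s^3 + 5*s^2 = (-8*n + s)*(-n + s)*(s + 5)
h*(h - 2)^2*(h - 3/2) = h^4 - 11*h^3/2 + 10*h^2 - 6*h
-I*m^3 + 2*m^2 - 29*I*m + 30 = (m - 5*I)*(m + 6*I)*(-I*m + 1)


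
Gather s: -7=-7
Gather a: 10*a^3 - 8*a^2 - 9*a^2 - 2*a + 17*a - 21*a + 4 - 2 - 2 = 10*a^3 - 17*a^2 - 6*a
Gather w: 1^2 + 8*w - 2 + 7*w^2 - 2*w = 7*w^2 + 6*w - 1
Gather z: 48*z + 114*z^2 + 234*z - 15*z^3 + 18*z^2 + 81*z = -15*z^3 + 132*z^2 + 363*z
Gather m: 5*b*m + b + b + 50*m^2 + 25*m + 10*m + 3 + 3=2*b + 50*m^2 + m*(5*b + 35) + 6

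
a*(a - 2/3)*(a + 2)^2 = a^4 + 10*a^3/3 + 4*a^2/3 - 8*a/3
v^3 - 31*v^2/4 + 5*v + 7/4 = (v - 7)*(v - 1)*(v + 1/4)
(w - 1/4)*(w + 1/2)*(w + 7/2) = w^3 + 15*w^2/4 + 3*w/4 - 7/16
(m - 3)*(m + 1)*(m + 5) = m^3 + 3*m^2 - 13*m - 15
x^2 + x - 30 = (x - 5)*(x + 6)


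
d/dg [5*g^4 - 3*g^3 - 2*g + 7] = 20*g^3 - 9*g^2 - 2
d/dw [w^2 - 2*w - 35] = 2*w - 2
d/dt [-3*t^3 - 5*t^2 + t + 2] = -9*t^2 - 10*t + 1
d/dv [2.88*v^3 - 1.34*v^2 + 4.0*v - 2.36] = 8.64*v^2 - 2.68*v + 4.0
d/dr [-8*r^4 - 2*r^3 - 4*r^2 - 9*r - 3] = -32*r^3 - 6*r^2 - 8*r - 9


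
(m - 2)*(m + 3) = m^2 + m - 6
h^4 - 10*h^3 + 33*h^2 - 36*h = h*(h - 4)*(h - 3)^2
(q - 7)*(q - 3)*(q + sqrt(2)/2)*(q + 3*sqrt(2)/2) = q^4 - 10*q^3 + 2*sqrt(2)*q^3 - 20*sqrt(2)*q^2 + 45*q^2/2 - 15*q + 42*sqrt(2)*q + 63/2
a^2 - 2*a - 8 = (a - 4)*(a + 2)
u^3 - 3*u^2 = u^2*(u - 3)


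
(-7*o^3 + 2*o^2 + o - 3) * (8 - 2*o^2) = 14*o^5 - 4*o^4 - 58*o^3 + 22*o^2 + 8*o - 24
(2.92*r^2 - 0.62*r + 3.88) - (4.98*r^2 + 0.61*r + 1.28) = -2.06*r^2 - 1.23*r + 2.6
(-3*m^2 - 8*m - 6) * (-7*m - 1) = 21*m^3 + 59*m^2 + 50*m + 6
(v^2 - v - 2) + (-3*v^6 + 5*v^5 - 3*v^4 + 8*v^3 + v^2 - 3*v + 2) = -3*v^6 + 5*v^5 - 3*v^4 + 8*v^3 + 2*v^2 - 4*v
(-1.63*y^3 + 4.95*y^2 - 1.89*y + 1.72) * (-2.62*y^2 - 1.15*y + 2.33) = 4.2706*y^5 - 11.0945*y^4 - 4.5386*y^3 + 9.2006*y^2 - 6.3817*y + 4.0076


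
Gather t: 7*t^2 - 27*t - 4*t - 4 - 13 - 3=7*t^2 - 31*t - 20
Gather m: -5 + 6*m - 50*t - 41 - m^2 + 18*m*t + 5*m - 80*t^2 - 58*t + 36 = -m^2 + m*(18*t + 11) - 80*t^2 - 108*t - 10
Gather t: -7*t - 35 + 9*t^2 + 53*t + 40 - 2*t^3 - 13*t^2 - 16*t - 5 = -2*t^3 - 4*t^2 + 30*t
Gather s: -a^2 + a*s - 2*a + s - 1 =-a^2 - 2*a + s*(a + 1) - 1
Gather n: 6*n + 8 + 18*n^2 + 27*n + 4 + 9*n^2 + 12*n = 27*n^2 + 45*n + 12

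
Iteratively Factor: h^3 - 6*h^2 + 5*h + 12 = (h - 3)*(h^2 - 3*h - 4) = (h - 4)*(h - 3)*(h + 1)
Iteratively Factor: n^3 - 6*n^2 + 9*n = (n)*(n^2 - 6*n + 9) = n*(n - 3)*(n - 3)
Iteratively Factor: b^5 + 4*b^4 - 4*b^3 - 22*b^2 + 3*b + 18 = (b + 3)*(b^4 + b^3 - 7*b^2 - b + 6) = (b + 1)*(b + 3)*(b^3 - 7*b + 6) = (b - 1)*(b + 1)*(b + 3)*(b^2 + b - 6) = (b - 2)*(b - 1)*(b + 1)*(b + 3)*(b + 3)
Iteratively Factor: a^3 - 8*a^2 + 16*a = (a - 4)*(a^2 - 4*a) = (a - 4)^2*(a)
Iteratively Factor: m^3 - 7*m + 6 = (m - 1)*(m^2 + m - 6) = (m - 2)*(m - 1)*(m + 3)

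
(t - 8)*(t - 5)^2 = t^3 - 18*t^2 + 105*t - 200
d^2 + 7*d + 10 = (d + 2)*(d + 5)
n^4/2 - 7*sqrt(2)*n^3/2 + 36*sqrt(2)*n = n*(n/2 + sqrt(2))*(n - 6*sqrt(2))*(n - 3*sqrt(2))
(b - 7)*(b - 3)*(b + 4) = b^3 - 6*b^2 - 19*b + 84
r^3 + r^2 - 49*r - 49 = (r - 7)*(r + 1)*(r + 7)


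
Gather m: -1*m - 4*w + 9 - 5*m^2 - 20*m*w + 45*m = -5*m^2 + m*(44 - 20*w) - 4*w + 9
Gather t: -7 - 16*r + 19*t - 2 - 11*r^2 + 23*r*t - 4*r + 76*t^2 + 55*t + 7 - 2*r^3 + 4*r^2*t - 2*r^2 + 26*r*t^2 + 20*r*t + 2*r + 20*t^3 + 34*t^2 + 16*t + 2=-2*r^3 - 13*r^2 - 18*r + 20*t^3 + t^2*(26*r + 110) + t*(4*r^2 + 43*r + 90)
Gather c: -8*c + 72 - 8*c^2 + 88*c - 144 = -8*c^2 + 80*c - 72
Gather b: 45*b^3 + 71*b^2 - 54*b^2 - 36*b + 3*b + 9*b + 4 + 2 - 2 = 45*b^3 + 17*b^2 - 24*b + 4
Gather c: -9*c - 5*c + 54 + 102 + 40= 196 - 14*c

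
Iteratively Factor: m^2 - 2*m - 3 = (m + 1)*(m - 3)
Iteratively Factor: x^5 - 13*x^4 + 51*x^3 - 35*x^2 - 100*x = (x - 5)*(x^4 - 8*x^3 + 11*x^2 + 20*x) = x*(x - 5)*(x^3 - 8*x^2 + 11*x + 20) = x*(x - 5)^2*(x^2 - 3*x - 4) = x*(x - 5)^2*(x - 4)*(x + 1)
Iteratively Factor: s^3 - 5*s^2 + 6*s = (s - 3)*(s^2 - 2*s) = s*(s - 3)*(s - 2)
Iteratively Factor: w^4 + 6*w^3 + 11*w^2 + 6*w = (w + 2)*(w^3 + 4*w^2 + 3*w) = (w + 1)*(w + 2)*(w^2 + 3*w) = (w + 1)*(w + 2)*(w + 3)*(w)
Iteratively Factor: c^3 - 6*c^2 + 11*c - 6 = (c - 3)*(c^2 - 3*c + 2) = (c - 3)*(c - 1)*(c - 2)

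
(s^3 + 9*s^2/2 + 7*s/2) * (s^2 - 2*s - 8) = s^5 + 5*s^4/2 - 27*s^3/2 - 43*s^2 - 28*s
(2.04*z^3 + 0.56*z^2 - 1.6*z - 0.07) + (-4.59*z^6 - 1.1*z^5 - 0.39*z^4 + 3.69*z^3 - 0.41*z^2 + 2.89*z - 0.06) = -4.59*z^6 - 1.1*z^5 - 0.39*z^4 + 5.73*z^3 + 0.15*z^2 + 1.29*z - 0.13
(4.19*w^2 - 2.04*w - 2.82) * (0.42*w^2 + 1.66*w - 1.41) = 1.7598*w^4 + 6.0986*w^3 - 10.4787*w^2 - 1.8048*w + 3.9762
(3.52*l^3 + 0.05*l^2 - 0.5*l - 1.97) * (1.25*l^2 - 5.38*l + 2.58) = 4.4*l^5 - 18.8751*l^4 + 8.1876*l^3 + 0.3565*l^2 + 9.3086*l - 5.0826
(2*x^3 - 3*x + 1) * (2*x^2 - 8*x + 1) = 4*x^5 - 16*x^4 - 4*x^3 + 26*x^2 - 11*x + 1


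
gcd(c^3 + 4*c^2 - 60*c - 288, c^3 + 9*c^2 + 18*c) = c + 6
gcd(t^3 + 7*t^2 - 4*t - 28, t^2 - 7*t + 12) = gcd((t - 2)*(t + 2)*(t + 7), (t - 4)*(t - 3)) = 1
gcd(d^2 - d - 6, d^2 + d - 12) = d - 3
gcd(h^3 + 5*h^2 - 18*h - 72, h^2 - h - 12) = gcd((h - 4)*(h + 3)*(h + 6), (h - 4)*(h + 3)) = h^2 - h - 12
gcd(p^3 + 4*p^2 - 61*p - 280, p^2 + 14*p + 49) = p + 7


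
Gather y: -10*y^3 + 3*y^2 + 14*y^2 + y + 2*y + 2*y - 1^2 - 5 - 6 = -10*y^3 + 17*y^2 + 5*y - 12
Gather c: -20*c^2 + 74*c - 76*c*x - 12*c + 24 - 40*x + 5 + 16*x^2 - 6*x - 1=-20*c^2 + c*(62 - 76*x) + 16*x^2 - 46*x + 28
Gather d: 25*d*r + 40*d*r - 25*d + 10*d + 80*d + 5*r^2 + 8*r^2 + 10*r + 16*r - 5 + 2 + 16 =d*(65*r + 65) + 13*r^2 + 26*r + 13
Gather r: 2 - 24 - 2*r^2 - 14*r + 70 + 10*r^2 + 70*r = 8*r^2 + 56*r + 48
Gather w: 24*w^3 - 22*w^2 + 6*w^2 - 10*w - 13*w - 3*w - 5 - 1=24*w^3 - 16*w^2 - 26*w - 6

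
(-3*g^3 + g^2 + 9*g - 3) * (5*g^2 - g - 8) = -15*g^5 + 8*g^4 + 68*g^3 - 32*g^2 - 69*g + 24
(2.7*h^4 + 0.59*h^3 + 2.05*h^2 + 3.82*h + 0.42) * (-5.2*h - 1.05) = -14.04*h^5 - 5.903*h^4 - 11.2795*h^3 - 22.0165*h^2 - 6.195*h - 0.441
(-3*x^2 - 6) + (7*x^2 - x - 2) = 4*x^2 - x - 8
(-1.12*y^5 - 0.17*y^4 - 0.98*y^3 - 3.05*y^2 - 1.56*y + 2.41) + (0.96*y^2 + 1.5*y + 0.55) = -1.12*y^5 - 0.17*y^4 - 0.98*y^3 - 2.09*y^2 - 0.0600000000000001*y + 2.96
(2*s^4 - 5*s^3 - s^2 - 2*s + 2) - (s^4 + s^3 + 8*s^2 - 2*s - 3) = s^4 - 6*s^3 - 9*s^2 + 5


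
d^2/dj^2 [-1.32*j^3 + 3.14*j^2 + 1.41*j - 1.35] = 6.28 - 7.92*j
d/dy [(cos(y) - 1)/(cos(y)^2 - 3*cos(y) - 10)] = (cos(y)^2 - 2*cos(y) + 13)*sin(y)/(sin(y)^2 + 3*cos(y) + 9)^2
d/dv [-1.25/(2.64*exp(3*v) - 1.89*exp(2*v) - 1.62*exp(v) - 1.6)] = (9.9*exp(2*v) - 4.725*exp(v) - 2.025)*exp(v)/(-2.64*exp(3*v) + 1.89*exp(2*v) + 1.62*exp(v) + 1.6)^2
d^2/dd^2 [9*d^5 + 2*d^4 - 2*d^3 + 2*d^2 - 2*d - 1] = 180*d^3 + 24*d^2 - 12*d + 4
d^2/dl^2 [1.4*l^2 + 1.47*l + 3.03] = 2.80000000000000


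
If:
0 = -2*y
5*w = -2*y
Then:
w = 0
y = 0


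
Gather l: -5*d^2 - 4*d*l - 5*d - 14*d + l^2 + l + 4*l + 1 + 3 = -5*d^2 - 19*d + l^2 + l*(5 - 4*d) + 4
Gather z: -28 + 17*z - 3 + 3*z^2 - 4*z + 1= 3*z^2 + 13*z - 30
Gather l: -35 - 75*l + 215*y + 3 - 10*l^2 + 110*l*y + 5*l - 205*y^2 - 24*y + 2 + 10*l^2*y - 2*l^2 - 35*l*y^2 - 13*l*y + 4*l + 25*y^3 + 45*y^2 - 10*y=l^2*(10*y - 12) + l*(-35*y^2 + 97*y - 66) + 25*y^3 - 160*y^2 + 181*y - 30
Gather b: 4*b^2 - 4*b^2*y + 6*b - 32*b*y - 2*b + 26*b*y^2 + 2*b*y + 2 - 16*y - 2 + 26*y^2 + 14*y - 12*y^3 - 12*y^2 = b^2*(4 - 4*y) + b*(26*y^2 - 30*y + 4) - 12*y^3 + 14*y^2 - 2*y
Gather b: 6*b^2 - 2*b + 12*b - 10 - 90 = 6*b^2 + 10*b - 100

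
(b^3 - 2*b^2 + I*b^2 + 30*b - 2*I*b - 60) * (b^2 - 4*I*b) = b^5 - 2*b^4 - 3*I*b^4 + 34*b^3 + 6*I*b^3 - 68*b^2 - 120*I*b^2 + 240*I*b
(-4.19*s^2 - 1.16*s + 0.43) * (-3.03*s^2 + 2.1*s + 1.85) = 12.6957*s^4 - 5.2842*s^3 - 11.4904*s^2 - 1.243*s + 0.7955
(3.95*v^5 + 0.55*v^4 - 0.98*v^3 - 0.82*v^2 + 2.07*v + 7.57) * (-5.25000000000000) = -20.7375*v^5 - 2.8875*v^4 + 5.145*v^3 + 4.305*v^2 - 10.8675*v - 39.7425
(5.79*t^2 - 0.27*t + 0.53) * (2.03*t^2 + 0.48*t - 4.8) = 11.7537*t^4 + 2.2311*t^3 - 26.8457*t^2 + 1.5504*t - 2.544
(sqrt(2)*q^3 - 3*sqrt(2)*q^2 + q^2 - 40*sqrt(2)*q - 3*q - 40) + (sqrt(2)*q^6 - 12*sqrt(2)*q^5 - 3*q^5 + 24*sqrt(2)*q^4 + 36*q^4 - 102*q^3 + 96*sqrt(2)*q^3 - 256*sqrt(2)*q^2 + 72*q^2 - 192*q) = sqrt(2)*q^6 - 12*sqrt(2)*q^5 - 3*q^5 + 24*sqrt(2)*q^4 + 36*q^4 - 102*q^3 + 97*sqrt(2)*q^3 - 259*sqrt(2)*q^2 + 73*q^2 - 195*q - 40*sqrt(2)*q - 40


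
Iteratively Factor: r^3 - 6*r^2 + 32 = (r + 2)*(r^2 - 8*r + 16) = (r - 4)*(r + 2)*(r - 4)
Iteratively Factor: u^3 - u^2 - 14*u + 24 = (u + 4)*(u^2 - 5*u + 6) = (u - 3)*(u + 4)*(u - 2)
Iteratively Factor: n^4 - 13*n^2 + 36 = (n + 3)*(n^3 - 3*n^2 - 4*n + 12) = (n - 3)*(n + 3)*(n^2 - 4) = (n - 3)*(n - 2)*(n + 3)*(n + 2)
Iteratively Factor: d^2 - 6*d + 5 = (d - 5)*(d - 1)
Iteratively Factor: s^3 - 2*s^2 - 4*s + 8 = (s + 2)*(s^2 - 4*s + 4) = (s - 2)*(s + 2)*(s - 2)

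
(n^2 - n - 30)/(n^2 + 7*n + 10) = (n - 6)/(n + 2)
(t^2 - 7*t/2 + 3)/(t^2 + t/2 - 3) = (t - 2)/(t + 2)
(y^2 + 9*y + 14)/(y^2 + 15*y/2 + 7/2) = 2*(y + 2)/(2*y + 1)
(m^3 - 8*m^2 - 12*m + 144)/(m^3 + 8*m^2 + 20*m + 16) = (m^2 - 12*m + 36)/(m^2 + 4*m + 4)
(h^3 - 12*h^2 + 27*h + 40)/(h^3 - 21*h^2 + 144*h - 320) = (h + 1)/(h - 8)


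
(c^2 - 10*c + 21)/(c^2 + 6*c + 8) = (c^2 - 10*c + 21)/(c^2 + 6*c + 8)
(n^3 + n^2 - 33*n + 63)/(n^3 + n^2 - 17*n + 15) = (n^2 + 4*n - 21)/(n^2 + 4*n - 5)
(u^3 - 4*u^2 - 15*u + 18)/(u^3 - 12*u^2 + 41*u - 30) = (u + 3)/(u - 5)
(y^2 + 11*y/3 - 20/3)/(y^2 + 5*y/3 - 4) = (y + 5)/(y + 3)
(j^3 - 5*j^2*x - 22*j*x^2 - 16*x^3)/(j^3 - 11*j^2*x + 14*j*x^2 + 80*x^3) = (-j - x)/(-j + 5*x)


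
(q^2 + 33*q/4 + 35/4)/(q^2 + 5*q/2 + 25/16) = 4*(q + 7)/(4*q + 5)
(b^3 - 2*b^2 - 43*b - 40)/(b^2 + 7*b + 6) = (b^2 - 3*b - 40)/(b + 6)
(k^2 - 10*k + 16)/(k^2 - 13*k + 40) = (k - 2)/(k - 5)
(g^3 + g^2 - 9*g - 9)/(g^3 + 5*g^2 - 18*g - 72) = (g^2 - 2*g - 3)/(g^2 + 2*g - 24)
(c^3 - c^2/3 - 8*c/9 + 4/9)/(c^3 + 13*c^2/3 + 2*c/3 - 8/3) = (c - 2/3)/(c + 4)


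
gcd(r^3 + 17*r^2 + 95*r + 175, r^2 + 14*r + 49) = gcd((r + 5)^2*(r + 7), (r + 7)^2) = r + 7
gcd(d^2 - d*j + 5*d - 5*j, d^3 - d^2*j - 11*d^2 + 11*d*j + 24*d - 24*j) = d - j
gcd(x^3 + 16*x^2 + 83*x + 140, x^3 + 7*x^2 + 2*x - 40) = x^2 + 9*x + 20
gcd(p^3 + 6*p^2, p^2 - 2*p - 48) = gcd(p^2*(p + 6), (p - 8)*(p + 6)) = p + 6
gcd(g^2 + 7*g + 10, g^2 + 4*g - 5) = g + 5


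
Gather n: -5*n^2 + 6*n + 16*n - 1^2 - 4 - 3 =-5*n^2 + 22*n - 8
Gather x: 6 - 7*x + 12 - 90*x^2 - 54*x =-90*x^2 - 61*x + 18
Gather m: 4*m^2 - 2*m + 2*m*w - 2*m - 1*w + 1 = 4*m^2 + m*(2*w - 4) - w + 1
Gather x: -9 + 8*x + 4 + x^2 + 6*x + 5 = x^2 + 14*x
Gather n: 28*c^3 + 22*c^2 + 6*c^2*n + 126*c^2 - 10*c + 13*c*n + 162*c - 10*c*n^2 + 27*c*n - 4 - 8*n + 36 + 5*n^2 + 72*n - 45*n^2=28*c^3 + 148*c^2 + 152*c + n^2*(-10*c - 40) + n*(6*c^2 + 40*c + 64) + 32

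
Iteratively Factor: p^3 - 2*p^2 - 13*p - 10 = (p + 2)*(p^2 - 4*p - 5) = (p + 1)*(p + 2)*(p - 5)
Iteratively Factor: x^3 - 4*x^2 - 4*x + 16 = (x + 2)*(x^2 - 6*x + 8) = (x - 4)*(x + 2)*(x - 2)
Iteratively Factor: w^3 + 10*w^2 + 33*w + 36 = (w + 4)*(w^2 + 6*w + 9) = (w + 3)*(w + 4)*(w + 3)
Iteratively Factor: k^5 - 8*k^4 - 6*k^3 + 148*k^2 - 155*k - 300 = (k + 1)*(k^4 - 9*k^3 + 3*k^2 + 145*k - 300) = (k - 3)*(k + 1)*(k^3 - 6*k^2 - 15*k + 100) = (k - 5)*(k - 3)*(k + 1)*(k^2 - k - 20) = (k - 5)^2*(k - 3)*(k + 1)*(k + 4)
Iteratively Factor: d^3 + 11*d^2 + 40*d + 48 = (d + 4)*(d^2 + 7*d + 12) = (d + 4)^2*(d + 3)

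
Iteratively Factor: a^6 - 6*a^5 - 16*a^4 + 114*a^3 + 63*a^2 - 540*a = (a)*(a^5 - 6*a^4 - 16*a^3 + 114*a^2 + 63*a - 540) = a*(a - 3)*(a^4 - 3*a^3 - 25*a^2 + 39*a + 180) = a*(a - 4)*(a - 3)*(a^3 + a^2 - 21*a - 45) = a*(a - 5)*(a - 4)*(a - 3)*(a^2 + 6*a + 9) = a*(a - 5)*(a - 4)*(a - 3)*(a + 3)*(a + 3)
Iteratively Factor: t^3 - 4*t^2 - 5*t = (t + 1)*(t^2 - 5*t) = t*(t + 1)*(t - 5)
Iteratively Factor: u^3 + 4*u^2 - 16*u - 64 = (u + 4)*(u^2 - 16) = (u - 4)*(u + 4)*(u + 4)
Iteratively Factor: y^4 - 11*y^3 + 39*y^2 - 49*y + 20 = (y - 4)*(y^3 - 7*y^2 + 11*y - 5) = (y - 4)*(y - 1)*(y^2 - 6*y + 5) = (y - 5)*(y - 4)*(y - 1)*(y - 1)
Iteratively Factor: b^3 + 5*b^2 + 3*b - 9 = (b + 3)*(b^2 + 2*b - 3) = (b - 1)*(b + 3)*(b + 3)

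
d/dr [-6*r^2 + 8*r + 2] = 8 - 12*r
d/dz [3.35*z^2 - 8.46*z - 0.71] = 6.7*z - 8.46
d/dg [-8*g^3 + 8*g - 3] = 8 - 24*g^2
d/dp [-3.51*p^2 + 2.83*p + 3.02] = 2.83 - 7.02*p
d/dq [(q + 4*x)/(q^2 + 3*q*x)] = (q*(q + 3*x) - (q + 4*x)*(2*q + 3*x))/(q^2*(q + 3*x)^2)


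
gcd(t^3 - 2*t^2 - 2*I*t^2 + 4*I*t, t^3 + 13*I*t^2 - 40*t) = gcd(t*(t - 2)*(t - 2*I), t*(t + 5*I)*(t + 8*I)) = t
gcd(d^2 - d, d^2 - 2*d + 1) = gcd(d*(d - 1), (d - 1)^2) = d - 1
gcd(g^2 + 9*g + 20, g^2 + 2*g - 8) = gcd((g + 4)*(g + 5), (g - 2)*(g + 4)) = g + 4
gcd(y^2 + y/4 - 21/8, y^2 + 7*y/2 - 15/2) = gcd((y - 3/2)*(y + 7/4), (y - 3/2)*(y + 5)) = y - 3/2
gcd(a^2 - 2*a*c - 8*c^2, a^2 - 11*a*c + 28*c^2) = a - 4*c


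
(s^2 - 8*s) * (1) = s^2 - 8*s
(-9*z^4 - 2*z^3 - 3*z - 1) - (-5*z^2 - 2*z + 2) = -9*z^4 - 2*z^3 + 5*z^2 - z - 3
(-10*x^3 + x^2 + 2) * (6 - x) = 10*x^4 - 61*x^3 + 6*x^2 - 2*x + 12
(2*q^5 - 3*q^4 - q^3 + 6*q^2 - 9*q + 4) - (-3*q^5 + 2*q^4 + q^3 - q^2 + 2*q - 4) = 5*q^5 - 5*q^4 - 2*q^3 + 7*q^2 - 11*q + 8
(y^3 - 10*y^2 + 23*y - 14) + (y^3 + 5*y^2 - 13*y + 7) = 2*y^3 - 5*y^2 + 10*y - 7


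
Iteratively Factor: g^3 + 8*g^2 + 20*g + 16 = (g + 2)*(g^2 + 6*g + 8) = (g + 2)*(g + 4)*(g + 2)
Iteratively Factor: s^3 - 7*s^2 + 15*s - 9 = (s - 1)*(s^2 - 6*s + 9) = (s - 3)*(s - 1)*(s - 3)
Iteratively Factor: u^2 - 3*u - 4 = (u - 4)*(u + 1)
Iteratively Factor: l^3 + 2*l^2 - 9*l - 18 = (l - 3)*(l^2 + 5*l + 6) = (l - 3)*(l + 3)*(l + 2)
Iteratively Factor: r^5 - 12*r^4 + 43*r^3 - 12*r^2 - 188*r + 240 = (r - 5)*(r^4 - 7*r^3 + 8*r^2 + 28*r - 48) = (r - 5)*(r - 3)*(r^3 - 4*r^2 - 4*r + 16) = (r - 5)*(r - 3)*(r - 2)*(r^2 - 2*r - 8) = (r - 5)*(r - 3)*(r - 2)*(r + 2)*(r - 4)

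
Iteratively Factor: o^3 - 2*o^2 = (o)*(o^2 - 2*o) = o*(o - 2)*(o)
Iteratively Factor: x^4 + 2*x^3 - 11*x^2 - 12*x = (x + 4)*(x^3 - 2*x^2 - 3*x) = (x + 1)*(x + 4)*(x^2 - 3*x) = x*(x + 1)*(x + 4)*(x - 3)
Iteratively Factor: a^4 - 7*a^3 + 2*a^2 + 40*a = (a - 5)*(a^3 - 2*a^2 - 8*a) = (a - 5)*(a - 4)*(a^2 + 2*a) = (a - 5)*(a - 4)*(a + 2)*(a)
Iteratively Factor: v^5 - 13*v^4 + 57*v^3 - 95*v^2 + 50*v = (v - 5)*(v^4 - 8*v^3 + 17*v^2 - 10*v) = (v - 5)*(v - 1)*(v^3 - 7*v^2 + 10*v) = v*(v - 5)*(v - 1)*(v^2 - 7*v + 10) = v*(v - 5)*(v - 2)*(v - 1)*(v - 5)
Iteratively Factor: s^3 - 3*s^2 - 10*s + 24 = (s - 4)*(s^2 + s - 6) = (s - 4)*(s + 3)*(s - 2)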